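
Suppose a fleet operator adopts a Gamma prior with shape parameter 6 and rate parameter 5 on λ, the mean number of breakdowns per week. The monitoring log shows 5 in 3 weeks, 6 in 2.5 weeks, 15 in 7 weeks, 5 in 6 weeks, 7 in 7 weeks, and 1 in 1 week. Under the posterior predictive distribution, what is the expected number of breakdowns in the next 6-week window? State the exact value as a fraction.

60/7

Total count: 5 + 6 + 15 + 5 + 7 + 1 = 39.
Total exposure: 3 + 2.5 + 7 + 6 + 7 + 1 = 26.5 weeks.
By Gamma–Poisson conjugacy, the posterior is Gamma(α + Σx, β + Σt) = Gamma(6 + 39, 5 + 26.5) = Gamma(45, 63/2).
Predictive mean over a 6-week window = T·E[λ|data] = 6·45/(63/2) = 60/7.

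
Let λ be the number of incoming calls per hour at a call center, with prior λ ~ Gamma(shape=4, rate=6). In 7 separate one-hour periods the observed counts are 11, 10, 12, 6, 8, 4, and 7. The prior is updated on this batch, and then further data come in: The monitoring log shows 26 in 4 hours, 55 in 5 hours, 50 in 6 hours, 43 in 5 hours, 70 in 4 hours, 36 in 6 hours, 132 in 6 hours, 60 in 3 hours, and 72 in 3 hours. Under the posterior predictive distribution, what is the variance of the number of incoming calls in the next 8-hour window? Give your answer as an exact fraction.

Total count: 11 + 10 + 12 + 6 + 8 + 4 + 7 = 58.
Total exposure: 7 hours.
After the first batch: Gamma(4 + 58, 6 + 7) = Gamma(62, 13).
Total count: 26 + 55 + 50 + 43 + 70 + 36 + 132 + 60 + 72 = 544.
Total exposure: 4 + 5 + 6 + 5 + 4 + 6 + 6 + 3 + 3 = 42 hours.
After the second batch: Gamma(62 + 544, 13 + 42) = Gamma(606, 55).
The posterior predictive for a window of length T is Negative Binomial with variance T·α'·(β'+T)/β'² = 8·606·63/3025 = 305424/3025.

305424/3025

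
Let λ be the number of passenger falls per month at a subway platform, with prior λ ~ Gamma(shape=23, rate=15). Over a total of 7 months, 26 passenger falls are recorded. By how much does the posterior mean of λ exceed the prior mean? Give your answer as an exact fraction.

229/330

Total count 26 over total exposure 7 months.
Gamma(α, β) with Poisson data over total exposure Σt gives posterior Gamma(α+Σx, β+Σt) = Gamma(49, 22).
Posterior mean = 49/22 = 49/22; prior mean = 23/15 = 23/15. Difference = 49/22 − 23/15 = 229/330.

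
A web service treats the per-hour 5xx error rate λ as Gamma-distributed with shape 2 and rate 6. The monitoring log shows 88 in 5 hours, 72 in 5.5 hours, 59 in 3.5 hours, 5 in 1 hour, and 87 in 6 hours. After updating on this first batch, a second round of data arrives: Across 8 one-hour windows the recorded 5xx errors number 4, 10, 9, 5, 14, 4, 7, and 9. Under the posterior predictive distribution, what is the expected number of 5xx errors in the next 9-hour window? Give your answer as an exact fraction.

675/7

Total count: 88 + 72 + 59 + 5 + 87 = 311.
Total exposure: 5 + 5.5 + 3.5 + 1 + 6 = 21 hours.
After the first batch: Gamma(2 + 311, 6 + 21) = Gamma(313, 27).
Total count: 4 + 10 + 9 + 5 + 14 + 4 + 7 + 9 = 62.
Total exposure: 8 hours.
After the second batch: Gamma(313 + 62, 27 + 8) = Gamma(375, 35).
Predictive mean over a 9-hour window = T·E[λ|data] = 9·375/35 = 675/7.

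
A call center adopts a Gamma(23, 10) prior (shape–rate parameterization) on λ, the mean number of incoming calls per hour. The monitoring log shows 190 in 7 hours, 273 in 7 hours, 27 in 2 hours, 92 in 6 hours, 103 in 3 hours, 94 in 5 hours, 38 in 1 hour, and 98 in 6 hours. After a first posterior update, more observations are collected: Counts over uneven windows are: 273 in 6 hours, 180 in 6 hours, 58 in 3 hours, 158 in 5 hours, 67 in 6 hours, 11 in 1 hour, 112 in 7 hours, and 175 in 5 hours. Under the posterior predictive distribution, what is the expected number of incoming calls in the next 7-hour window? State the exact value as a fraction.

Total count: 190 + 273 + 27 + 92 + 103 + 94 + 38 + 98 = 915.
Total exposure: 7 + 7 + 2 + 6 + 3 + 5 + 1 + 6 = 37 hours.
After the first batch: Gamma(23 + 915, 10 + 37) = Gamma(938, 47).
Total count: 273 + 180 + 58 + 158 + 67 + 11 + 112 + 175 = 1034.
Total exposure: 6 + 6 + 3 + 5 + 6 + 1 + 7 + 5 = 39 hours.
After the second batch: Gamma(938 + 1034, 47 + 39) = Gamma(1972, 86).
Predictive mean over a 7-hour window = T·E[λ|data] = 7·1972/86 = 6902/43.

6902/43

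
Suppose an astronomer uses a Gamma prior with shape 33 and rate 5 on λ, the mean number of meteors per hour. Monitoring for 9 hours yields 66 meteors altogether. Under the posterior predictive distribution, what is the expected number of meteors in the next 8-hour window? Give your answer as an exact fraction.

396/7

Total count 66 over total exposure 9 hours.
Posterior: α' = 33 + 66 = 99, β' = 5 + 9 = 14.
Predictive mean over an 8-hour window = T·E[λ|data] = 8·99/14 = 396/7.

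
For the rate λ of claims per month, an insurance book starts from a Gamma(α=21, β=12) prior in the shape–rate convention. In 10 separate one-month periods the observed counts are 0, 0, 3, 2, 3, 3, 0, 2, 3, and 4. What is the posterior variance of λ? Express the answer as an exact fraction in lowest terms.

41/484

Total count: 0 + 0 + 3 + 2 + 3 + 3 + 0 + 2 + 3 + 4 = 20.
Total exposure: 10 months.
Posterior: α' = 21 + 20 = 41, β' = 12 + 10 = 22.
Posterior variance = α'/β'² = 41/484.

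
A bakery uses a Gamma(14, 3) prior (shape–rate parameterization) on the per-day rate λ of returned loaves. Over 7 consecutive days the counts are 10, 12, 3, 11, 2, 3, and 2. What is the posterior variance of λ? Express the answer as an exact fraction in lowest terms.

57/100

Total count: 10 + 12 + 3 + 11 + 2 + 3 + 2 = 43.
Total exposure: 7 days.
The Gamma prior is conjugate for the Poisson rate, so λ | data ~ Gamma(14+43, 3+7) = Gamma(57, 10).
Posterior variance = α'/β'² = 57/100.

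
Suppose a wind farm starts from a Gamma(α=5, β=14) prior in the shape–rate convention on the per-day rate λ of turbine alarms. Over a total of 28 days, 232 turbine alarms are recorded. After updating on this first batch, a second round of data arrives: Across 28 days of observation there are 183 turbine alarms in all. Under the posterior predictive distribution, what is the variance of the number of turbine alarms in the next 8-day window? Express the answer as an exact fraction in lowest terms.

Total count 232 over total exposure 28 days.
After the first batch: Gamma(5 + 232, 14 + 28) = Gamma(237, 42).
Total count 183 over total exposure 28 days.
After the second batch: Gamma(237 + 183, 42 + 28) = Gamma(420, 70).
The posterior predictive for a window of length T is Negative Binomial with variance T·α'·(β'+T)/β'² = 8·420·78/4900 = 1872/35.

1872/35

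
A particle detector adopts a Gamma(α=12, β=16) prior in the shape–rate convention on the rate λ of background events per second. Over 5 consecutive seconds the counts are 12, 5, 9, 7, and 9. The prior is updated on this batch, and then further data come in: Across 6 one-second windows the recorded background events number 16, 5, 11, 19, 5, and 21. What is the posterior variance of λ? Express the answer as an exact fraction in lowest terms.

Total count: 12 + 5 + 9 + 7 + 9 = 42.
Total exposure: 5 seconds.
After the first batch: Gamma(12 + 42, 16 + 5) = Gamma(54, 21).
Total count: 16 + 5 + 11 + 19 + 5 + 21 = 77.
Total exposure: 6 seconds.
After the second batch: Gamma(54 + 77, 21 + 6) = Gamma(131, 27).
Posterior variance = α'/β'² = 131/729.

131/729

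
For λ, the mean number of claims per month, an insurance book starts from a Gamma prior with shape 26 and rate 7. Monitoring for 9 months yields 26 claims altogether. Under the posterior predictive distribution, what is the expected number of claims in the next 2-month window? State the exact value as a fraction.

13/2

Total count 26 over total exposure 9 months.
By Gamma–Poisson conjugacy, the posterior is Gamma(α + Σx, β + Σt) = Gamma(26 + 26, 7 + 9) = Gamma(52, 16).
Predictive mean over a 2-month window = T·E[λ|data] = 2·52/16 = 13/2.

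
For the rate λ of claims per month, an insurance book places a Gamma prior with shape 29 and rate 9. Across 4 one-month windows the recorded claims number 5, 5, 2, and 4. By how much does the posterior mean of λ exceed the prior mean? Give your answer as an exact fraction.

Total count: 5 + 5 + 2 + 4 = 16.
Total exposure: 4 months.
By Gamma–Poisson conjugacy, the posterior is Gamma(α + Σx, β + Σt) = Gamma(29 + 16, 9 + 4) = Gamma(45, 13).
Posterior mean = 45/13 = 45/13; prior mean = 29/9 = 29/9. Difference = 45/13 − 29/9 = 28/117.

28/117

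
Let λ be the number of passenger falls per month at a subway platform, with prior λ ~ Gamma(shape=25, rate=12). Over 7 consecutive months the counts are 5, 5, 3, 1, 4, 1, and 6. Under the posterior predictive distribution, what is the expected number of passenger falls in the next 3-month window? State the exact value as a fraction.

150/19

Total count: 5 + 5 + 3 + 1 + 4 + 1 + 6 = 25.
Total exposure: 7 months.
The Gamma prior is conjugate for the Poisson rate, so λ | data ~ Gamma(25+25, 12+7) = Gamma(50, 19).
Predictive mean over a 3-month window = T·E[λ|data] = 3·50/19 = 150/19.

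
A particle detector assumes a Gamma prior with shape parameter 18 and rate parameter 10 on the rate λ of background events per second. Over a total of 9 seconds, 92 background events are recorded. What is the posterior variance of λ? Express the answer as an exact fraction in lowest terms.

110/361

Total count 92 over total exposure 9 seconds.
Posterior: α' = 18 + 92 = 110, β' = 10 + 9 = 19.
Posterior variance = α'/β'² = 110/361.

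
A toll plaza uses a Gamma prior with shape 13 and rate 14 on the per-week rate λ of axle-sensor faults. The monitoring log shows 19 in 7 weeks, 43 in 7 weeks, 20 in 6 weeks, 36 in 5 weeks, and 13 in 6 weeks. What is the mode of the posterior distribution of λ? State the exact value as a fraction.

143/45

Total count: 19 + 43 + 20 + 36 + 13 = 131.
Total exposure: 7 + 7 + 6 + 5 + 6 = 31 weeks.
Conjugate update: add total count to the shape and total exposure to the rate, giving Gamma(144, 45).
Posterior mode = (α'−1)/β' = 143/45.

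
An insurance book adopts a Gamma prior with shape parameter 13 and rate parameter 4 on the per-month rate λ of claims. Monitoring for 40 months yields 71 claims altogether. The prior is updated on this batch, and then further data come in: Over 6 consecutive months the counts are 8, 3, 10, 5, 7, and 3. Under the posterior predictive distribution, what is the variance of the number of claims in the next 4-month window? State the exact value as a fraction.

Total count 71 over total exposure 40 months.
After the first batch: Gamma(13 + 71, 4 + 40) = Gamma(84, 44).
Total count: 8 + 3 + 10 + 5 + 7 + 3 = 36.
Total exposure: 6 months.
After the second batch: Gamma(84 + 36, 44 + 6) = Gamma(120, 50).
The posterior predictive for a window of length T is Negative Binomial with variance T·α'·(β'+T)/β'² = 4·120·54/2500 = 1296/125.

1296/125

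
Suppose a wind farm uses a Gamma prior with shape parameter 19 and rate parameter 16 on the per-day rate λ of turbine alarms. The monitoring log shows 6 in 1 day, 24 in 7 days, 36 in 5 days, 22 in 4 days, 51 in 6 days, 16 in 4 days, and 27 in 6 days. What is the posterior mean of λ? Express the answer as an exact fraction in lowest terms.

201/49

Total count: 6 + 24 + 36 + 22 + 51 + 16 + 27 = 182.
Total exposure: 1 + 7 + 5 + 4 + 6 + 4 + 6 = 33 days.
Conjugate update: add total count to the shape and total exposure to the rate, giving Gamma(201, 49).
Posterior mean = α'/β' = 201/49.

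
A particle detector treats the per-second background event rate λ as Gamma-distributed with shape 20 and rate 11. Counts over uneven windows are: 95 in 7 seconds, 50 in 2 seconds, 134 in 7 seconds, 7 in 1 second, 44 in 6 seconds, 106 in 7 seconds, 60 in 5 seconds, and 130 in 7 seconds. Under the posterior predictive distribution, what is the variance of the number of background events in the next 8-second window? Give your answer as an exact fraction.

315248/2809

Total count: 95 + 50 + 134 + 7 + 44 + 106 + 60 + 130 = 626.
Total exposure: 7 + 2 + 7 + 1 + 6 + 7 + 5 + 7 = 42 seconds.
The Gamma prior is conjugate for the Poisson rate, so λ | data ~ Gamma(20+626, 11+42) = Gamma(646, 53).
The posterior predictive for a window of length T is Negative Binomial with variance T·α'·(β'+T)/β'² = 8·646·61/2809 = 315248/2809.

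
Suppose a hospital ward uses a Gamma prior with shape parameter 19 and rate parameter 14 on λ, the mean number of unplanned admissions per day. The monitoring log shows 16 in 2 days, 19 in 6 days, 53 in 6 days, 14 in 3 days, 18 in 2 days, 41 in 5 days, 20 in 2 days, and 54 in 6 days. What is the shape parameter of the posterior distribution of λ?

254

Total count: 16 + 19 + 53 + 14 + 18 + 41 + 20 + 54 = 235.
Total exposure: 2 + 6 + 6 + 3 + 2 + 5 + 2 + 6 = 32 days.
The Gamma prior is conjugate for the Poisson rate, so λ | data ~ Gamma(19+235, 14+32) = Gamma(254, 46).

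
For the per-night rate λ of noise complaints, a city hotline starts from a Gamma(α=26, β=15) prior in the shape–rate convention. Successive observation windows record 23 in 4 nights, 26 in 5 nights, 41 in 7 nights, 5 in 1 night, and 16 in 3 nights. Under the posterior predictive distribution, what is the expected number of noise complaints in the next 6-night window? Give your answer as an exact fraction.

Total count: 23 + 26 + 41 + 5 + 16 = 111.
Total exposure: 4 + 5 + 7 + 1 + 3 = 20 nights.
Gamma(α, β) with Poisson data over total exposure Σt gives posterior Gamma(α+Σx, β+Σt) = Gamma(137, 35).
Predictive mean over a 6-night window = T·E[λ|data] = 6·137/35 = 822/35.

822/35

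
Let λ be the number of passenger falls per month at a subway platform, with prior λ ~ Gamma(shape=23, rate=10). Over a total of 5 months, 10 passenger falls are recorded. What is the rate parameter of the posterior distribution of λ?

Total count 10 over total exposure 5 months.
Posterior: α' = 23 + 10 = 33, β' = 10 + 5 = 15.

15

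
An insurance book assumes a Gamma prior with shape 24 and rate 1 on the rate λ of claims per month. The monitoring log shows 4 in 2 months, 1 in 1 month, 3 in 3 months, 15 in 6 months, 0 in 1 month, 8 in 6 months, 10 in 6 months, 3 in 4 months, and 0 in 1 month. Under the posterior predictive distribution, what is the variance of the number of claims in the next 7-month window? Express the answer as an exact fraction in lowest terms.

Total count: 4 + 1 + 3 + 15 + 0 + 8 + 10 + 3 + 0 = 44.
Total exposure: 2 + 1 + 3 + 6 + 1 + 6 + 6 + 4 + 1 = 30 months.
The Gamma prior is conjugate for the Poisson rate, so λ | data ~ Gamma(24+44, 1+30) = Gamma(68, 31).
The posterior predictive for a window of length T is Negative Binomial with variance T·α'·(β'+T)/β'² = 7·68·38/961 = 18088/961.

18088/961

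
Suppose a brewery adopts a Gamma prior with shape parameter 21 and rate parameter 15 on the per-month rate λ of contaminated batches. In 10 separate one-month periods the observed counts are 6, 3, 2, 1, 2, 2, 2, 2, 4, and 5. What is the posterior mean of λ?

Total count: 6 + 3 + 2 + 1 + 2 + 2 + 2 + 2 + 4 + 5 = 29.
Total exposure: 10 months.
Gamma(α, β) with Poisson data over total exposure Σt gives posterior Gamma(α+Σx, β+Σt) = Gamma(50, 25).
Posterior mean = α'/β' = 50/25 = 2.

2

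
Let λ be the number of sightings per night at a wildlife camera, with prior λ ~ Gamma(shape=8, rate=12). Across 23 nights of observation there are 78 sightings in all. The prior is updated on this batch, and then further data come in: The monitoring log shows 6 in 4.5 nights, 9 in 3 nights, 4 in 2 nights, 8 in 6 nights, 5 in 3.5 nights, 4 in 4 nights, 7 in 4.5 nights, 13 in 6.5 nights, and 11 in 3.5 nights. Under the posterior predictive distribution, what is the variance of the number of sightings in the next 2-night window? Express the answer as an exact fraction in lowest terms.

91188/21025

Total count 78 over total exposure 23 nights.
After the first batch: Gamma(8 + 78, 12 + 23) = Gamma(86, 35).
Total count: 6 + 9 + 4 + 8 + 5 + 4 + 7 + 13 + 11 = 67.
Total exposure: 4.5 + 3 + 2 + 6 + 3.5 + 4 + 4.5 + 6.5 + 3.5 = 37.5 nights.
After the second batch: Gamma(86 + 67, 35 + 37.5) = Gamma(153, 145/2).
The posterior predictive for a window of length T is Negative Binomial with variance T·α'·(β'+T)/β'² = 2·153·(149/2)/(21025/4) = 91188/21025.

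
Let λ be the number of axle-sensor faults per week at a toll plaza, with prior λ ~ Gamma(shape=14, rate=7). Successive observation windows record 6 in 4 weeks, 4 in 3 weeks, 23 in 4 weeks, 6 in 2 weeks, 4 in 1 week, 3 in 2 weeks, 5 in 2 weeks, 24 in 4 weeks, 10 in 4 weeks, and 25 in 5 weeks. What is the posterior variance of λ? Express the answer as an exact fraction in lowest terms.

31/361

Total count: 6 + 4 + 23 + 6 + 4 + 3 + 5 + 24 + 10 + 25 = 110.
Total exposure: 4 + 3 + 4 + 2 + 1 + 2 + 2 + 4 + 4 + 5 = 31 weeks.
Posterior: α' = 14 + 110 = 124, β' = 7 + 31 = 38.
Posterior variance = α'/β'² = 124/1444 = 31/361.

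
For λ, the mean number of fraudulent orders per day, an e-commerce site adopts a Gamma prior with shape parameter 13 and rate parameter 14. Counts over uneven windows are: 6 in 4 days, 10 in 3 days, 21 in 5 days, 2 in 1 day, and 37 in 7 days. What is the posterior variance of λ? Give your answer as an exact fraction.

Total count: 6 + 10 + 21 + 2 + 37 = 76.
Total exposure: 4 + 3 + 5 + 1 + 7 = 20 days.
The Gamma prior is conjugate for the Poisson rate, so λ | data ~ Gamma(13+76, 14+20) = Gamma(89, 34).
Posterior variance = α'/β'² = 89/1156.

89/1156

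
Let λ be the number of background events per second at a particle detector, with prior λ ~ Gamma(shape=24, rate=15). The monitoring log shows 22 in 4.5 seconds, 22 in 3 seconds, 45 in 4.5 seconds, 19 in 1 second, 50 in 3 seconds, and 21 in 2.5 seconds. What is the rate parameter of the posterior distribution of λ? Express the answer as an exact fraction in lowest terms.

67/2

Total count: 22 + 22 + 45 + 19 + 50 + 21 = 179.
Total exposure: 4.5 + 3 + 4.5 + 1 + 3 + 2.5 = 18.5 seconds.
Posterior: α' = 24 + 179 = 203, β' = 15 + 18.5 = 67/2.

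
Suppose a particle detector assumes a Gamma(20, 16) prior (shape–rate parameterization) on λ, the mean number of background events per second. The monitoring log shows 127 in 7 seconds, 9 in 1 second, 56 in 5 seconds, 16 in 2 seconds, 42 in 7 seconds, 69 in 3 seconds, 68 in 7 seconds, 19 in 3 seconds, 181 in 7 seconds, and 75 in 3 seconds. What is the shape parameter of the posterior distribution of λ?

682

Total count: 127 + 9 + 56 + 16 + 42 + 69 + 68 + 19 + 181 + 75 = 662.
Total exposure: 7 + 1 + 5 + 2 + 7 + 3 + 7 + 3 + 7 + 3 = 45 seconds.
Conjugate update: add total count to the shape and total exposure to the rate, giving Gamma(682, 61).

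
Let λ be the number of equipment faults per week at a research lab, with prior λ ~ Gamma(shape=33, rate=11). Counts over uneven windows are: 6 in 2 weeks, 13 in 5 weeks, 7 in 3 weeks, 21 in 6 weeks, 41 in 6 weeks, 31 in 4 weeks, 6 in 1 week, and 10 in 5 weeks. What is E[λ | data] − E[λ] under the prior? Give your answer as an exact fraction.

Total count: 6 + 13 + 7 + 21 + 41 + 31 + 6 + 10 = 135.
Total exposure: 2 + 5 + 3 + 6 + 6 + 4 + 1 + 5 = 32 weeks.
Posterior: α' = 33 + 135 = 168, β' = 11 + 32 = 43.
Posterior mean = 168/43 = 168/43; prior mean = 33/11 = 3. Difference = 168/43 − 3 = 39/43.

39/43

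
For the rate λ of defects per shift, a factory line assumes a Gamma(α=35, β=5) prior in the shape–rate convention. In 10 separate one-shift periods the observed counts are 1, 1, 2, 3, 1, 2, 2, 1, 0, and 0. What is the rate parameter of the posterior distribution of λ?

Total count: 1 + 1 + 2 + 3 + 1 + 2 + 2 + 1 + 0 + 0 = 13.
Total exposure: 10 shifts.
Conjugate update: add total count to the shape and total exposure to the rate, giving Gamma(48, 15).

15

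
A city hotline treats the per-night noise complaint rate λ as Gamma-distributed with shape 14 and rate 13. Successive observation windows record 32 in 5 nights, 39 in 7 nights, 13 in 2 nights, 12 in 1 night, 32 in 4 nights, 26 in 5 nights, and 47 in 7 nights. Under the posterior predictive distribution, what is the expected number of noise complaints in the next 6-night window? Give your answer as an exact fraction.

Total count: 32 + 39 + 13 + 12 + 32 + 26 + 47 = 201.
Total exposure: 5 + 7 + 2 + 1 + 4 + 5 + 7 = 31 nights.
Posterior: α' = 14 + 201 = 215, β' = 13 + 31 = 44.
Predictive mean over a 6-night window = T·E[λ|data] = 6·215/44 = 645/22.

645/22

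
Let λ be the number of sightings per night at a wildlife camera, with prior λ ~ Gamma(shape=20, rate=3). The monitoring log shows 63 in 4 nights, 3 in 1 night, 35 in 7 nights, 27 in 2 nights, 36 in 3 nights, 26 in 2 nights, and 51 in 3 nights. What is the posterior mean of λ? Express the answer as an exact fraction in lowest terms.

261/25

Total count: 63 + 3 + 35 + 27 + 36 + 26 + 51 = 241.
Total exposure: 4 + 1 + 7 + 2 + 3 + 2 + 3 = 22 nights.
Conjugate update: add total count to the shape and total exposure to the rate, giving Gamma(261, 25).
Posterior mean = α'/β' = 261/25.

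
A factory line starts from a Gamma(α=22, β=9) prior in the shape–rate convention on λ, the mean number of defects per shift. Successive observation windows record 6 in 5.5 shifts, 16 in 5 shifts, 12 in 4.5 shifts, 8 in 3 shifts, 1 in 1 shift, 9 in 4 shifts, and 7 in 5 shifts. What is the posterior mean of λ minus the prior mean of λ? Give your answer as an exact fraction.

-85/333

Total count: 6 + 16 + 12 + 8 + 1 + 9 + 7 = 59.
Total exposure: 5.5 + 5 + 4.5 + 3 + 1 + 4 + 5 = 28 shifts.
Conjugate update: add total count to the shape and total exposure to the rate, giving Gamma(81, 37).
Posterior mean = 81/37 = 81/37; prior mean = 22/9 = 22/9. Difference = 81/37 − 22/9 = -85/333.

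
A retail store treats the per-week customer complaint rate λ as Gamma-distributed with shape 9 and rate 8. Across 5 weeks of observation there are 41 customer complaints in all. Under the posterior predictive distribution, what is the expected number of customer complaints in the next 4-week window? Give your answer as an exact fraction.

Total count 41 over total exposure 5 weeks.
Gamma(α, β) with Poisson data over total exposure Σt gives posterior Gamma(α+Σx, β+Σt) = Gamma(50, 13).
Predictive mean over a 4-week window = T·E[λ|data] = 4·50/13 = 200/13.

200/13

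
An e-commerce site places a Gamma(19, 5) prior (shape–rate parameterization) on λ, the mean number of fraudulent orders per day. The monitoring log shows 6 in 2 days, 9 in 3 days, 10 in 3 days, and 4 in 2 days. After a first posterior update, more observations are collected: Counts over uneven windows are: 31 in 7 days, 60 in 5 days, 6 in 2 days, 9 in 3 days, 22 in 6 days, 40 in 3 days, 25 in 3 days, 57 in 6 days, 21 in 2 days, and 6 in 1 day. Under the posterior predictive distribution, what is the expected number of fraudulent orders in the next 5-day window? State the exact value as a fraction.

Total count: 6 + 9 + 10 + 4 = 29.
Total exposure: 2 + 3 + 3 + 2 = 10 days.
After the first batch: Gamma(19 + 29, 5 + 10) = Gamma(48, 15).
Total count: 31 + 60 + 6 + 9 + 22 + 40 + 25 + 57 + 21 + 6 = 277.
Total exposure: 7 + 5 + 2 + 3 + 6 + 3 + 3 + 6 + 2 + 1 = 38 days.
After the second batch: Gamma(48 + 277, 15 + 38) = Gamma(325, 53).
Predictive mean over a 5-day window = T·E[λ|data] = 5·325/53 = 1625/53.

1625/53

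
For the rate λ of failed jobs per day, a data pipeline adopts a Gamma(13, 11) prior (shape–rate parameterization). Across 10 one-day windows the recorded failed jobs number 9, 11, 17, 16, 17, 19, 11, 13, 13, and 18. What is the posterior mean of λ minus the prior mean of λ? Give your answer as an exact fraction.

1454/231

Total count: 9 + 11 + 17 + 16 + 17 + 19 + 11 + 13 + 13 + 18 = 144.
Total exposure: 10 days.
Conjugate update: add total count to the shape and total exposure to the rate, giving Gamma(157, 21).
Posterior mean = 157/21 = 157/21; prior mean = 13/11 = 13/11. Difference = 157/21 − 13/11 = 1454/231.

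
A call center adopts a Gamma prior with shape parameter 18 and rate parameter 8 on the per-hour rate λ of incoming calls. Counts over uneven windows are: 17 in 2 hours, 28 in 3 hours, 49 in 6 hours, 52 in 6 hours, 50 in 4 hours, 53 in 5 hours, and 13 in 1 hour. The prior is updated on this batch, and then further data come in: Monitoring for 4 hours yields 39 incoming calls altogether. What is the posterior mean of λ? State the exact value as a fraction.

319/39

Total count: 17 + 28 + 49 + 52 + 50 + 53 + 13 = 262.
Total exposure: 2 + 3 + 6 + 6 + 4 + 5 + 1 = 27 hours.
After the first batch: Gamma(18 + 262, 8 + 27) = Gamma(280, 35).
Total count 39 over total exposure 4 hours.
After the second batch: Gamma(280 + 39, 35 + 4) = Gamma(319, 39).
Posterior mean = α'/β' = 319/39.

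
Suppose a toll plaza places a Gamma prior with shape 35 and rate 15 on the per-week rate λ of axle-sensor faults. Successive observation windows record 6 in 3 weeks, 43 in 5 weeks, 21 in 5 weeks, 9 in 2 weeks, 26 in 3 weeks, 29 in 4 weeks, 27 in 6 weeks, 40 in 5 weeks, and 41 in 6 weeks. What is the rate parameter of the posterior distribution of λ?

54

Total count: 6 + 43 + 21 + 9 + 26 + 29 + 27 + 40 + 41 = 242.
Total exposure: 3 + 5 + 5 + 2 + 3 + 4 + 6 + 5 + 6 = 39 weeks.
Conjugate update: add total count to the shape and total exposure to the rate, giving Gamma(277, 54).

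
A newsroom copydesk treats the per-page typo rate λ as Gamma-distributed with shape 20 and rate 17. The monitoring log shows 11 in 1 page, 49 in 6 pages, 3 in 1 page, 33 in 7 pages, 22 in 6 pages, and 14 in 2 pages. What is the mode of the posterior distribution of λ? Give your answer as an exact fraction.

Total count: 11 + 49 + 3 + 33 + 22 + 14 = 132.
Total exposure: 1 + 6 + 1 + 7 + 6 + 2 = 23 pages.
The Gamma prior is conjugate for the Poisson rate, so λ | data ~ Gamma(20+132, 17+23) = Gamma(152, 40).
Posterior mode = (α'−1)/β' = 151/40.

151/40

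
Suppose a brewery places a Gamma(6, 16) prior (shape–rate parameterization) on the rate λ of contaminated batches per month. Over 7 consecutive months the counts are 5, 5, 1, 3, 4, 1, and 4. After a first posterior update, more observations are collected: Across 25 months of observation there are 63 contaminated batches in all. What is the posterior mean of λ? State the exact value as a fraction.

23/12

Total count: 5 + 5 + 1 + 3 + 4 + 1 + 4 = 23.
Total exposure: 7 months.
After the first batch: Gamma(6 + 23, 16 + 7) = Gamma(29, 23).
Total count 63 over total exposure 25 months.
After the second batch: Gamma(29 + 63, 23 + 25) = Gamma(92, 48).
Posterior mean = α'/β' = 92/48 = 23/12.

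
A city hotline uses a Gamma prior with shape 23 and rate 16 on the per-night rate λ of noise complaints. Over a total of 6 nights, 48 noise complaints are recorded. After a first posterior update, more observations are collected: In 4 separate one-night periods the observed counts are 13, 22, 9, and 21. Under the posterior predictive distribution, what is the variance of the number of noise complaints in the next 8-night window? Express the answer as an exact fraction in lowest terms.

9248/169

Total count 48 over total exposure 6 nights.
After the first batch: Gamma(23 + 48, 16 + 6) = Gamma(71, 22).
Total count: 13 + 22 + 9 + 21 = 65.
Total exposure: 4 nights.
After the second batch: Gamma(71 + 65, 22 + 4) = Gamma(136, 26).
The posterior predictive for a window of length T is Negative Binomial with variance T·α'·(β'+T)/β'² = 8·136·34/676 = 9248/169.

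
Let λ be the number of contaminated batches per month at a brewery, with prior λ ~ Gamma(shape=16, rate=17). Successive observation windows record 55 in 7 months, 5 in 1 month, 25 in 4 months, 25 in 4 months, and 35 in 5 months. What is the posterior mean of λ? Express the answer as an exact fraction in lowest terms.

161/38

Total count: 55 + 5 + 25 + 25 + 35 = 145.
Total exposure: 7 + 1 + 4 + 4 + 5 = 21 months.
The Gamma prior is conjugate for the Poisson rate, so λ | data ~ Gamma(16+145, 17+21) = Gamma(161, 38).
Posterior mean = α'/β' = 161/38.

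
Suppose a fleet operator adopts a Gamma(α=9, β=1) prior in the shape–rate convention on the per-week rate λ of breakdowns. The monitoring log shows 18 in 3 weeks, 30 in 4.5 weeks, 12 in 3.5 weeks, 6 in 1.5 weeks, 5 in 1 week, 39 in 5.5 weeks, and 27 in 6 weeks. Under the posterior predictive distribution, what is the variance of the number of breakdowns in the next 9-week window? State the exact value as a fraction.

Total count: 18 + 30 + 12 + 6 + 5 + 39 + 27 = 137.
Total exposure: 3 + 4.5 + 3.5 + 1.5 + 1 + 5.5 + 6 = 25 weeks.
By Gamma–Poisson conjugacy, the posterior is Gamma(α + Σx, β + Σt) = Gamma(9 + 137, 1 + 25) = Gamma(146, 26).
The posterior predictive for a window of length T is Negative Binomial with variance T·α'·(β'+T)/β'² = 9·146·35/676 = 22995/338.

22995/338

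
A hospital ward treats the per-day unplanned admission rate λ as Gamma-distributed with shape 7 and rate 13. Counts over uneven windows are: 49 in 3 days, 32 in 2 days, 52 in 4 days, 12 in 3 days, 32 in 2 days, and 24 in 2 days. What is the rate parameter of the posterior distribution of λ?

Total count: 49 + 32 + 52 + 12 + 32 + 24 = 201.
Total exposure: 3 + 2 + 4 + 3 + 2 + 2 = 16 days.
The Gamma prior is conjugate for the Poisson rate, so λ | data ~ Gamma(7+201, 13+16) = Gamma(208, 29).

29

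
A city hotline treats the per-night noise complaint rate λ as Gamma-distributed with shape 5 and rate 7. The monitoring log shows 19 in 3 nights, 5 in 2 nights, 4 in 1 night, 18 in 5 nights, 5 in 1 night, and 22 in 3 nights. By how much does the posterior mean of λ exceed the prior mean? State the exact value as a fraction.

Total count: 19 + 5 + 4 + 18 + 5 + 22 = 73.
Total exposure: 3 + 2 + 1 + 5 + 1 + 3 = 15 nights.
Posterior: α' = 5 + 73 = 78, β' = 7 + 15 = 22.
Posterior mean = 78/22 = 39/11; prior mean = 5/7 = 5/7. Difference = 39/11 − 5/7 = 218/77.

218/77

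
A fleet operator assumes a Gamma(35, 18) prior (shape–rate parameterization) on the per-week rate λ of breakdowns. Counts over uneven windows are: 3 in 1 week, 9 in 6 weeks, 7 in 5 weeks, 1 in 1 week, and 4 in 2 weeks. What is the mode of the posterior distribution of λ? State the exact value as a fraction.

58/33

Total count: 3 + 9 + 7 + 1 + 4 = 24.
Total exposure: 1 + 6 + 5 + 1 + 2 = 15 weeks.
The Gamma prior is conjugate for the Poisson rate, so λ | data ~ Gamma(35+24, 18+15) = Gamma(59, 33).
Posterior mode = (α'−1)/β' = 58/33.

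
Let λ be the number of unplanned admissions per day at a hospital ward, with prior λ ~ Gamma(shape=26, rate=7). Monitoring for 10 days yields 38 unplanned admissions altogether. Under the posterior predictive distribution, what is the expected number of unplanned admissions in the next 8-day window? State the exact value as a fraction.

Total count 38 over total exposure 10 days.
The Gamma prior is conjugate for the Poisson rate, so λ | data ~ Gamma(26+38, 7+10) = Gamma(64, 17).
Predictive mean over an 8-day window = T·E[λ|data] = 8·64/17 = 512/17.

512/17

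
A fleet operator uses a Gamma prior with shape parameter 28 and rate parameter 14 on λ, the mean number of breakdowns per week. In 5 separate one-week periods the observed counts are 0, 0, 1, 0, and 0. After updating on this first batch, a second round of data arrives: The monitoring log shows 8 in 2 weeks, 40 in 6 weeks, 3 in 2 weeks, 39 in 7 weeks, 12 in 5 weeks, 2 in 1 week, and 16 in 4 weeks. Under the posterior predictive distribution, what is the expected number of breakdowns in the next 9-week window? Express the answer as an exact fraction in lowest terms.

Total count: 0 + 0 + 1 + 0 + 0 = 1.
Total exposure: 5 weeks.
After the first batch: Gamma(28 + 1, 14 + 5) = Gamma(29, 19).
Total count: 8 + 40 + 3 + 39 + 12 + 2 + 16 = 120.
Total exposure: 2 + 6 + 2 + 7 + 5 + 1 + 4 = 27 weeks.
After the second batch: Gamma(29 + 120, 19 + 27) = Gamma(149, 46).
Predictive mean over a 9-week window = T·E[λ|data] = 9·149/46 = 1341/46.

1341/46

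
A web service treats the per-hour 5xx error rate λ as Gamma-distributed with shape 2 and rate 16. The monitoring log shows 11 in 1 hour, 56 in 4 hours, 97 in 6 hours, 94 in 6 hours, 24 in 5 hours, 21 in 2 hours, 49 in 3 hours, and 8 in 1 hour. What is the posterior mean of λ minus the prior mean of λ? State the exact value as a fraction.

713/88

Total count: 11 + 56 + 97 + 94 + 24 + 21 + 49 + 8 = 360.
Total exposure: 1 + 4 + 6 + 6 + 5 + 2 + 3 + 1 = 28 hours.
Gamma(α, β) with Poisson data over total exposure Σt gives posterior Gamma(α+Σx, β+Σt) = Gamma(362, 44).
Posterior mean = 362/44 = 181/22; prior mean = 2/16 = 1/8. Difference = 181/22 − 1/8 = 713/88.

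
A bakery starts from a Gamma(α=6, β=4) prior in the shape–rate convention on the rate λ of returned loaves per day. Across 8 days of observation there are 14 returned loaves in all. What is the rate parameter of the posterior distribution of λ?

Total count 14 over total exposure 8 days.
The Gamma prior is conjugate for the Poisson rate, so λ | data ~ Gamma(6+14, 4+8) = Gamma(20, 12).

12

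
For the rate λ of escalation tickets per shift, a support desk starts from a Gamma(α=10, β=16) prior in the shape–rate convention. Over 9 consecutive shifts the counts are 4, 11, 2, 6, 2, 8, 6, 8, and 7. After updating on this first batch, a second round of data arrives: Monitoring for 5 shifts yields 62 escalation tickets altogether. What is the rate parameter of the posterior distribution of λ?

30

Total count: 4 + 11 + 2 + 6 + 2 + 8 + 6 + 8 + 7 = 54.
Total exposure: 9 shifts.
After the first batch: Gamma(10 + 54, 16 + 9) = Gamma(64, 25).
Total count 62 over total exposure 5 shifts.
After the second batch: Gamma(64 + 62, 25 + 5) = Gamma(126, 30).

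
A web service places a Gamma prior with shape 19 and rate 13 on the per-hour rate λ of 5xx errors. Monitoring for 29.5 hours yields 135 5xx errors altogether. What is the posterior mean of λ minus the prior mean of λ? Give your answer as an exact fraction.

2389/1105

Total count 135 over total exposure 29.5 hours.
Conjugate update: add total count to the shape and total exposure to the rate, giving Gamma(154, 85/2).
Posterior mean = 154/(85/2) = 308/85; prior mean = 19/13 = 19/13. Difference = 308/85 − 19/13 = 2389/1105.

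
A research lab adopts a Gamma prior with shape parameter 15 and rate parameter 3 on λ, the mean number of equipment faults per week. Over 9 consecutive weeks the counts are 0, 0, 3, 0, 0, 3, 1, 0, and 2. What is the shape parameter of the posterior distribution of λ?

24

Total count: 0 + 0 + 3 + 0 + 0 + 3 + 1 + 0 + 2 = 9.
Total exposure: 9 weeks.
The Gamma prior is conjugate for the Poisson rate, so λ | data ~ Gamma(15+9, 3+9) = Gamma(24, 12).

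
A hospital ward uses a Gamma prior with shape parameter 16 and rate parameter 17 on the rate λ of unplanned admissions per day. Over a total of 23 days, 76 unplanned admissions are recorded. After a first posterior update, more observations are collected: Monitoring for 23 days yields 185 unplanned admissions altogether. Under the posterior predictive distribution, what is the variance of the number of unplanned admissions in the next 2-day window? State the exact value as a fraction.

Total count 76 over total exposure 23 days.
After the first batch: Gamma(16 + 76, 17 + 23) = Gamma(92, 40).
Total count 185 over total exposure 23 days.
After the second batch: Gamma(92 + 185, 40 + 23) = Gamma(277, 63).
The posterior predictive for a window of length T is Negative Binomial with variance T·α'·(β'+T)/β'² = 2·277·65/3969 = 36010/3969.

36010/3969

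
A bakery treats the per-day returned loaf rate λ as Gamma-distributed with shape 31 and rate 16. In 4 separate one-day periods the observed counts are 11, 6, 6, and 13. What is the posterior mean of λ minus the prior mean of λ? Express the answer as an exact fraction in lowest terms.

Total count: 11 + 6 + 6 + 13 = 36.
Total exposure: 4 days.
By Gamma–Poisson conjugacy, the posterior is Gamma(α + Σx, β + Σt) = Gamma(31 + 36, 16 + 4) = Gamma(67, 20).
Posterior mean = 67/20 = 67/20; prior mean = 31/16 = 31/16. Difference = 67/20 − 31/16 = 113/80.

113/80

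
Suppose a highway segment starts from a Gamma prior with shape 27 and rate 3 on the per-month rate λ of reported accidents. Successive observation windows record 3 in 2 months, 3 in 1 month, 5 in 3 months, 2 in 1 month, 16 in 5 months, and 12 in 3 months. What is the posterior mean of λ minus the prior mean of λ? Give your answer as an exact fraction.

Total count: 3 + 3 + 5 + 2 + 16 + 12 = 41.
Total exposure: 2 + 1 + 3 + 1 + 5 + 3 = 15 months.
By Gamma–Poisson conjugacy, the posterior is Gamma(α + Σx, β + Σt) = Gamma(27 + 41, 3 + 15) = Gamma(68, 18).
Posterior mean = 68/18 = 34/9; prior mean = 27/3 = 9. Difference = 34/9 − 9 = -47/9.

-47/9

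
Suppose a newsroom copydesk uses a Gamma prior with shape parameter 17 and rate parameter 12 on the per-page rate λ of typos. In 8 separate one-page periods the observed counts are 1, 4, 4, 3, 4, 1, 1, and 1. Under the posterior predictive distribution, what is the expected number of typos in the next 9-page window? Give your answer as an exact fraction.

Total count: 1 + 4 + 4 + 3 + 4 + 1 + 1 + 1 = 19.
Total exposure: 8 pages.
By Gamma–Poisson conjugacy, the posterior is Gamma(α + Σx, β + Σt) = Gamma(17 + 19, 12 + 8) = Gamma(36, 20).
Predictive mean over a 9-page window = T·E[λ|data] = 9·36/20 = 81/5.

81/5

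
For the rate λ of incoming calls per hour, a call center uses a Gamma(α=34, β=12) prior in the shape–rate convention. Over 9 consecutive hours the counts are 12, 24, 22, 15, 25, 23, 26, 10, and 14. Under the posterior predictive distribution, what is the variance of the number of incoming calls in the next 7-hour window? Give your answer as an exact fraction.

820/9

Total count: 12 + 24 + 22 + 15 + 25 + 23 + 26 + 10 + 14 = 171.
Total exposure: 9 hours.
By Gamma–Poisson conjugacy, the posterior is Gamma(α + Σx, β + Σt) = Gamma(34 + 171, 12 + 9) = Gamma(205, 21).
The posterior predictive for a window of length T is Negative Binomial with variance T·α'·(β'+T)/β'² = 7·205·28/441 = 820/9.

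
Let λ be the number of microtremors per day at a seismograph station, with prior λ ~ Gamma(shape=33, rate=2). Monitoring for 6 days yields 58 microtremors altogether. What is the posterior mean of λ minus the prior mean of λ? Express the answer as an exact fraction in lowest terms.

Total count 58 over total exposure 6 days.
The Gamma prior is conjugate for the Poisson rate, so λ | data ~ Gamma(33+58, 2+6) = Gamma(91, 8).
Posterior mean = 91/8 = 91/8; prior mean = 33/2 = 33/2. Difference = 91/8 − 33/2 = -41/8.

-41/8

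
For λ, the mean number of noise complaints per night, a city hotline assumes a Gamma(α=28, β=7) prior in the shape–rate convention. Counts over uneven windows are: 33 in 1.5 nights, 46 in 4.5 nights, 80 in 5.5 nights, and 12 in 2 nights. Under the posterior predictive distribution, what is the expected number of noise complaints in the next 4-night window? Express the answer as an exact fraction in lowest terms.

1592/41

Total count: 33 + 46 + 80 + 12 = 171.
Total exposure: 1.5 + 4.5 + 5.5 + 2 = 13.5 nights.
Posterior: α' = 28 + 171 = 199, β' = 7 + 13.5 = 41/2.
Predictive mean over a 4-night window = T·E[λ|data] = 4·199/(41/2) = 1592/41.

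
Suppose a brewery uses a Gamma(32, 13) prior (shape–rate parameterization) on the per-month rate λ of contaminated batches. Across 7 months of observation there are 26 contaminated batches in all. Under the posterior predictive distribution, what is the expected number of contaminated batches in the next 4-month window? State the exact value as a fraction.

Total count 26 over total exposure 7 months.
The Gamma prior is conjugate for the Poisson rate, so λ | data ~ Gamma(32+26, 13+7) = Gamma(58, 20).
Predictive mean over a 4-month window = T·E[λ|data] = 4·58/20 = 58/5.

58/5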